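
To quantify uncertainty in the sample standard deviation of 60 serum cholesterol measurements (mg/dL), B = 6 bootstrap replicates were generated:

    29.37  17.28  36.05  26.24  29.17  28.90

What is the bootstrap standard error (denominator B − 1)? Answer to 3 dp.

SE* = 6.111

Bootstrap SE is the standard deviation of the 6 replicate standard deviations.
Mean of replicates: (29.37 + 17.28 + 36.05 + 26.24 + 29.17 + 28.90) / 6 = 167.0100 / 6 = 27.8350
Sum of squared deviations: (+1.5350)² + (−10.5550)² + (+8.2150)² + (−1.5950)² + (+1.3350)² + (+1.0650)² = 186.7109
Variance = 186.7109 / 5 = 37.3422
SE* = √37.3422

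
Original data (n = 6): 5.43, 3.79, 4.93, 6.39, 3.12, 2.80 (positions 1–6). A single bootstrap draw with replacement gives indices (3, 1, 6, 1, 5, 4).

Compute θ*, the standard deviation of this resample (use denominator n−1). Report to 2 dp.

θ* = 1.42

Resample values: 4.93, 5.43, 2.80, 5.43, 3.12, 6.39.
Mean = 4.6833; sum of squared deviations = 10.0795
s² = 10.0795 / 5 = 2.0159
s = √2.0159 = 1.42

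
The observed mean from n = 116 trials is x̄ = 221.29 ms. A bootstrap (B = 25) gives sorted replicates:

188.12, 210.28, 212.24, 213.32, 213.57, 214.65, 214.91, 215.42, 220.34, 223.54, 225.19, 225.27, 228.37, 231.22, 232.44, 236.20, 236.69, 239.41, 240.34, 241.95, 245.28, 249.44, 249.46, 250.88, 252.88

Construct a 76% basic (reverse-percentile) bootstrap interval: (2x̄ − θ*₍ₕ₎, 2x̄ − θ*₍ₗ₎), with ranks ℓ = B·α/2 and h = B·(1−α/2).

Percentile endpoints at ranks 3 and 22: θ*₍3₎ = 212.24, θ*₍22₎ = 249.44.
Basic interval reflects these around x̄:
  lower = 2 × 221.29 − 249.44 = 193.14
  upper = 2 × 221.29 − 212.24 = 230.34

(193.14, 230.34)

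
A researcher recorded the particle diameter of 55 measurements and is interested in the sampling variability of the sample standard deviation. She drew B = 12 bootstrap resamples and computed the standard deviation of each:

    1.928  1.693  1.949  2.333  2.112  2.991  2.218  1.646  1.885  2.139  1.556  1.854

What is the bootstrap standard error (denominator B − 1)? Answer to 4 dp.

Bootstrap SE is the standard deviation of the 12 replicate standard deviations.
Mean of replicates: (1.928 + 1.693 + 1.949 + 2.333 + 2.112 + 2.991 + 2.218 + 1.646 + 1.885 + 2.139 + 1.556 + 1.854) / 12 = 24.30400 / 12 = 2.02533
Sum of squared deviations: (−0.09733)² + (−0.33233)² + (−0.07633)² + (+0.30767)² + (+0.08667)² + (+0.96567)² + (+0.19267)² + (−0.37933)² + (−0.14033)² + (+0.11367)² + (−0.46933)² + (−0.17133)² = 1.62368
Variance = 1.62368 / 11 = 0.14761
SE* = √0.14761

SE* = 0.3842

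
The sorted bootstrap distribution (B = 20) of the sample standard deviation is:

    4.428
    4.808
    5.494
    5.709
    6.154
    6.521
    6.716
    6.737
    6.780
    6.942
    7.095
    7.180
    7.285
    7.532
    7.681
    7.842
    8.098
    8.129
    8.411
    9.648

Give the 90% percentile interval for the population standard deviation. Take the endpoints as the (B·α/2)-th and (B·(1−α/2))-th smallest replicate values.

α = 0.10; lower rank = 20 × 0.050 = 1; upper rank = 20 × 0.950 = 19.
The 1st smallest replicate is 4.428; the 19th is 8.411.

(4.428, 8.411)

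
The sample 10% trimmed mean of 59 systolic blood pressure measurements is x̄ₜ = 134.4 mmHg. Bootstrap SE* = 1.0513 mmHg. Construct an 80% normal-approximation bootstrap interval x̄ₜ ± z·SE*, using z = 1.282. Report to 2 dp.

(133.05, 135.75)

Margin = 1.282 × 1.0513 = 1.348
Interval: 134.4 ± 1.348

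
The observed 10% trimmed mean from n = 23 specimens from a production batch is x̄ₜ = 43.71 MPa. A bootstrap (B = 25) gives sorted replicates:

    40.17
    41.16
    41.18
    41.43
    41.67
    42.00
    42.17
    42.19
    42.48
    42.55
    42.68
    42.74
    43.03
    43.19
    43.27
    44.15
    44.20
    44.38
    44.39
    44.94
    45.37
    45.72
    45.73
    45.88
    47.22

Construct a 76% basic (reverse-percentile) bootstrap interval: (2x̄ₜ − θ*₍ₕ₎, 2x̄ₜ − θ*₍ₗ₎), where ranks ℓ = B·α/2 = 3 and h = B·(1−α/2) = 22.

Percentile endpoints at ranks 3 and 22: θ*₍3₎ = 41.18, θ*₍22₎ = 45.72.
Basic interval reflects these around x̄ₜ:
  lower = 2 × 43.71 − 45.72 = 41.70
  upper = 2 × 43.71 − 41.18 = 46.24

(41.70, 46.24)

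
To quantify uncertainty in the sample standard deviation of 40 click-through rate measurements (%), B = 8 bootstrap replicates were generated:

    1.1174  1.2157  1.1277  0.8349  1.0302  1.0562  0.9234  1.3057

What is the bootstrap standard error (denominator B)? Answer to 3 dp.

SE* = 0.142

Bootstrap SE is the standard deviation of the 8 replicate standard deviations.
Mean of replicates: (1.1174 + 1.2157 + 1.1277 + 0.8349 + 1.0302 + 1.0562 + 0.9234 + 1.3057) / 8 = 8.61120 / 8 = 1.07640
Sum of squared deviations: (+0.04100)² + (+0.13930)² + (+0.05130)² + (−0.24150)² + (−0.04620)² + (−0.02020)² + (−0.15300)² + (+0.22930)² = 0.16057
Variance = 0.16057 / 8 = 0.02007
SE* = √0.02007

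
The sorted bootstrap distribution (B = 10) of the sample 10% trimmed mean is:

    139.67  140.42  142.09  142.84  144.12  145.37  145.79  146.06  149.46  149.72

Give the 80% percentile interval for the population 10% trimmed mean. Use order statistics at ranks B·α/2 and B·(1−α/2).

α = 0.20; lower rank = 10 × 0.100 = 1; upper rank = 10 × 0.900 = 9.
The 1st smallest replicate is 139.67; the 9th is 149.46.

(139.67, 149.46)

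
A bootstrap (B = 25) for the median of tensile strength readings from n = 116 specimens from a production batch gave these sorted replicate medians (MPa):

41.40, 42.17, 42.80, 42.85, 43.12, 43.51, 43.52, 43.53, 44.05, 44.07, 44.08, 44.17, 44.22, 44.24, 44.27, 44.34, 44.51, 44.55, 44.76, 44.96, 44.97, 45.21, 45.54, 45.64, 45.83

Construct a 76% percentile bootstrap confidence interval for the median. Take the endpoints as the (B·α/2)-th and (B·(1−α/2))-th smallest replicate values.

α = 0.24; lower rank = 25 × 0.120 = 3; upper rank = 25 × 0.880 = 22.
The 3rd smallest replicate is 42.80; the 22nd is 45.21.

(42.80, 45.21)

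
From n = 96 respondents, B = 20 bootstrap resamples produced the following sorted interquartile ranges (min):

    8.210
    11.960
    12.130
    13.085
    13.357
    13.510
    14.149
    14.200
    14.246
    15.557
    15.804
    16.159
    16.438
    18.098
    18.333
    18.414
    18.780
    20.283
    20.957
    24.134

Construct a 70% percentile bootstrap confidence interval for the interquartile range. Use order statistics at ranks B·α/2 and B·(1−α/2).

(12.130, 18.780)

α = 0.30; lower rank = 20 × 0.150 = 3; upper rank = 20 × 0.850 = 17.
The 3rd smallest replicate is 12.130; the 17th is 18.780.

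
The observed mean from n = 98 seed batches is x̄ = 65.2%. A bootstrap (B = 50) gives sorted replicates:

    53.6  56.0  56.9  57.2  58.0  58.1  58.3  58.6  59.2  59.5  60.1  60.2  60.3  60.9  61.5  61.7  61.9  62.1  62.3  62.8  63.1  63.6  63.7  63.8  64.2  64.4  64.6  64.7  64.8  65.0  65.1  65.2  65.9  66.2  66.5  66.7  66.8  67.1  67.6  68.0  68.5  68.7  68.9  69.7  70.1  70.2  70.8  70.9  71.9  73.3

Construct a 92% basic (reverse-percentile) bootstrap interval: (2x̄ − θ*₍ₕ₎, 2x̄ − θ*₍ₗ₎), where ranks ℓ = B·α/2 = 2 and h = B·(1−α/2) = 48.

Percentile endpoints at ranks 2 and 48: θ*₍2₎ = 56.0, θ*₍48₎ = 70.9.
Basic interval reflects these around x̄:
  lower = 2 × 65.2 − 70.9 = 59.5
  upper = 2 × 65.2 − 56.0 = 74.4

(59.5, 74.4)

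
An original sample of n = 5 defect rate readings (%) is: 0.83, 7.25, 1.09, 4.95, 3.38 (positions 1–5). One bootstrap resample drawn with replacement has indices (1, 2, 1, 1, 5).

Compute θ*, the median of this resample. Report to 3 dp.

Resample values: 0.83, 7.25, 0.83, 0.83, 3.38.
Sorted: 0.83, 0.83, 0.83, 3.38, 7.25
Median = middle value = 0.830

θ* = 0.830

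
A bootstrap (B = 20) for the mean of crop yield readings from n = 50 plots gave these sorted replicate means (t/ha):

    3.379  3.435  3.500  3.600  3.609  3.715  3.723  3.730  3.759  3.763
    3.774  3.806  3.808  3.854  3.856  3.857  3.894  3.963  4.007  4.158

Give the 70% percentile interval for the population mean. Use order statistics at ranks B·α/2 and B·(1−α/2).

(3.500, 3.894)

α = 0.30; lower rank = 20 × 0.150 = 3; upper rank = 20 × 0.850 = 17.
The 3rd smallest replicate is 3.500; the 17th is 3.894.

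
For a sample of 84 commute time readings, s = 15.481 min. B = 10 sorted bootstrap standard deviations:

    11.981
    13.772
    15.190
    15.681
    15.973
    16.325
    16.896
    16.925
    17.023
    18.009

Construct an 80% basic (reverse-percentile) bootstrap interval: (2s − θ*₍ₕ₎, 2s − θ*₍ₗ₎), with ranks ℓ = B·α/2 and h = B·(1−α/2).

Percentile endpoints at ranks 1 and 9: θ*₍1₎ = 11.981, θ*₍9₎ = 17.023.
Basic interval reflects these around s:
  lower = 2 × 15.481 − 17.023 = 13.939
  upper = 2 × 15.481 − 11.981 = 18.981

(13.939, 18.981)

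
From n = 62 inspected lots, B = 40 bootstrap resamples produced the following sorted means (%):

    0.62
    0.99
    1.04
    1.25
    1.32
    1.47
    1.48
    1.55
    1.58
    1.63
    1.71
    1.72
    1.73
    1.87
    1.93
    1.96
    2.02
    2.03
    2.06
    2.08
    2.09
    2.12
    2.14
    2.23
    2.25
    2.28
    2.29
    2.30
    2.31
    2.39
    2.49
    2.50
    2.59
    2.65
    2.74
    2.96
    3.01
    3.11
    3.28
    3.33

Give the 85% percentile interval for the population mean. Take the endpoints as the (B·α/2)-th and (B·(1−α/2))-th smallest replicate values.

(1.04, 3.01)

α = 0.15; lower rank = 40 × 0.075 = 3; upper rank = 40 × 0.925 = 37.
The 3rd smallest replicate is 1.04; the 37th is 3.01.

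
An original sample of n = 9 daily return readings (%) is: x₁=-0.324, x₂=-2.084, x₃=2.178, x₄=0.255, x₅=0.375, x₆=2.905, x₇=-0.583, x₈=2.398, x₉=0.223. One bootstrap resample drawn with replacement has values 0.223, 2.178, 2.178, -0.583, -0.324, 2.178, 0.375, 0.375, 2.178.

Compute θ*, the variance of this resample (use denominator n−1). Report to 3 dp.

Mean = 0.9753; sum of squared deviations = 11.1891
s² = 11.1891 / 8 = 1.3986

θ* = 1.399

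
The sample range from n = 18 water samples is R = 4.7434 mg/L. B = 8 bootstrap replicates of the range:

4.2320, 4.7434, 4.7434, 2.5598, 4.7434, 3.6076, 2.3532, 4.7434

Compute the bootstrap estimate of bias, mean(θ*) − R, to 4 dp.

bias = −0.7776

mean(θ*) = (4.2320 + 4.7434 + 4.7434 + 2.5598 + 4.7434 + 3.6076 + 2.3532 + 4.7434) / 8 = 3.96578
bias = 3.96578 − 4.7434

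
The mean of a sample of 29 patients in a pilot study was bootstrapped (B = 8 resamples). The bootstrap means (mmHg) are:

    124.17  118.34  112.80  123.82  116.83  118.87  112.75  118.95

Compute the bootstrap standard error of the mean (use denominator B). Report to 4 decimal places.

Bootstrap SE is the standard deviation of the 8 replicate means.
Mean of replicates: (124.17 + 118.34 + 112.80 + 123.82 + 116.83 + 118.87 + 112.75 + 118.95) / 8 = 946.53000 / 8 = 118.31625
Sum of squared deviations: (+5.85375)² + (+0.02375)² + (−5.51625)² + (+5.50375)² + (−1.48625)² + (+0.55375)² + (−5.56625)² + (+0.63375)² = 128.88759
Variance = 128.88759 / 8 = 16.11095
SE* = √16.11095

SE* = 4.0138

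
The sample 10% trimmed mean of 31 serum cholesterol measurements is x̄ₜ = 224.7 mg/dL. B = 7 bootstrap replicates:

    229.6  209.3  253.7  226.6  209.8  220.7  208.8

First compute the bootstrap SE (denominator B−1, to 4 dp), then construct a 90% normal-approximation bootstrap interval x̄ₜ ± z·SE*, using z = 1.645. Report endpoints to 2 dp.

Mean of replicates = 222.6429; sum of squared deviations = 1566.9771; SE* = √(1566.9771/6) = 16.1605
Margin = 1.645 × 16.1605 = 26.584
Interval: 224.7 ± 26.584

(198.12, 251.28)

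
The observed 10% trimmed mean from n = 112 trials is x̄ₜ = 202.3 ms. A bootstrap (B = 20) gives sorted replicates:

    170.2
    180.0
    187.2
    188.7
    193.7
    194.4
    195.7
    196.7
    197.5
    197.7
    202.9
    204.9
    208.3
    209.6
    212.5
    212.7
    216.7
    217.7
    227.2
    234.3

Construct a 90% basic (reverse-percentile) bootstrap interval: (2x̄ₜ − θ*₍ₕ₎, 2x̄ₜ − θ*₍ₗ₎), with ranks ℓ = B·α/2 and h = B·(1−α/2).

Percentile endpoints at ranks 1 and 19: θ*₍1₎ = 170.2, θ*₍19₎ = 227.2.
Basic interval reflects these around x̄ₜ:
  lower = 2 × 202.3 − 227.2 = 177.4
  upper = 2 × 202.3 − 170.2 = 234.4

(177.4, 234.4)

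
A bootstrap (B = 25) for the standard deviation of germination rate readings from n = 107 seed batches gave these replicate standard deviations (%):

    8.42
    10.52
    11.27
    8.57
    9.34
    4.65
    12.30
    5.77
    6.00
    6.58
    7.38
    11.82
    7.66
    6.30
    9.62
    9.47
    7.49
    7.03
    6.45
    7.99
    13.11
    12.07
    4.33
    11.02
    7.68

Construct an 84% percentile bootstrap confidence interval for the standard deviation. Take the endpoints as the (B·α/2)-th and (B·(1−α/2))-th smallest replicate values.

(4.65, 12.07)

Sorted replicates: 4.33, 4.65, 5.77, 6.00, 6.30, 6.45, 6.58, 7.03, 7.38, 7.49, 7.66, 7.68, 7.99, 8.42, 8.57, 9.34, 9.47, 9.62, 10.52, 11.02, 11.27, 11.82, 12.07, 12.30, 13.11
α = 0.16; lower rank = 25 × 0.080 = 2; upper rank = 25 × 0.920 = 23.
The 2nd smallest replicate is 4.65; the 23rd is 12.07.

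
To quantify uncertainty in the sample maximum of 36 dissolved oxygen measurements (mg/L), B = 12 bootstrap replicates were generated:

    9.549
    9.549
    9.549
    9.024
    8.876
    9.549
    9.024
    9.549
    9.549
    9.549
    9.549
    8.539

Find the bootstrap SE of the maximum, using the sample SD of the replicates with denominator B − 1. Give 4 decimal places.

Bootstrap SE is the standard deviation of the 12 replicate maximums.
Mean of replicates: (9.549 + 9.549 + 9.549 + 9.024 + 8.876 + 9.549 + 9.024 + 9.549 + 9.549 + 9.549 + 9.549 + 8.539) / 12 = 111.85500 / 12 = 9.32125
Sum of squared deviations: (+0.22775)² + (+0.22775)² + (+0.22775)² + (−0.29725)² + (−0.44525)² + (+0.22775)² + (−0.29725)² + (+0.22775)² + (+0.22775)² + (+0.22775)² + (+0.22775)² + (−0.78225)² = 1.40184
Variance = 1.40184 / 11 = 0.12744
SE* = √0.12744

SE* = 0.3570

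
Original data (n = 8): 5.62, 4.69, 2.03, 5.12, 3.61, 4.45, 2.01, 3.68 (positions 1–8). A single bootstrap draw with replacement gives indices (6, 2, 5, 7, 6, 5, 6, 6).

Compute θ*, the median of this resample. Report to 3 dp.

θ* = 4.450

Resample values: 4.45, 4.69, 3.61, 2.01, 4.45, 3.61, 4.45, 4.45.
Sorted: 2.01, 3.61, 3.61, 4.45, 4.45, 4.45, 4.45, 4.69
Median = average of the two middle values = 4.450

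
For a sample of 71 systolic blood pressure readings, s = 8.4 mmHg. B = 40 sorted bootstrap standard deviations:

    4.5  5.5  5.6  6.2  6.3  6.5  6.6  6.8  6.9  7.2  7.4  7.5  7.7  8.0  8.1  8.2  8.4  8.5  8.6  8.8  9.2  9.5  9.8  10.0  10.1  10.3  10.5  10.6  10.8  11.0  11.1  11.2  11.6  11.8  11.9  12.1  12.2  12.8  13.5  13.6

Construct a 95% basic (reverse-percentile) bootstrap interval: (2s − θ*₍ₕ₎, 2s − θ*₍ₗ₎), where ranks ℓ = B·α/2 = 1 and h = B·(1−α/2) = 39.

Percentile endpoints at ranks 1 and 39: θ*₍1₎ = 4.5, θ*₍39₎ = 13.5.
Basic interval reflects these around s:
  lower = 2 × 8.4 − 13.5 = 3.3
  upper = 2 × 8.4 − 4.5 = 12.3

(3.3, 12.3)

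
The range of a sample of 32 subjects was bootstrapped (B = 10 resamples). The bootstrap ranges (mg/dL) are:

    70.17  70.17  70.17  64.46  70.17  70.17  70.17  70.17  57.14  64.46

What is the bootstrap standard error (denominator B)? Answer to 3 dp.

SE* = 4.186

Bootstrap SE is the standard deviation of the 10 replicate ranges.
Mean of replicates: (70.17 + 70.17 + 70.17 + 64.46 + 70.17 + 70.17 + 70.17 + 70.17 + 57.14 + 64.46) / 10 = 677.2500 / 10 = 67.7250
Sum of squared deviations: (+2.4450)² + (+2.4450)² + (+2.4450)² + (−3.2650)² + (+2.4450)² + (+2.4450)² + (+2.4450)² + (+2.4450)² + (−10.5850)² + (−3.2650)² = 175.2089
Variance = 175.2089 / 10 = 17.5209
SE* = √17.5209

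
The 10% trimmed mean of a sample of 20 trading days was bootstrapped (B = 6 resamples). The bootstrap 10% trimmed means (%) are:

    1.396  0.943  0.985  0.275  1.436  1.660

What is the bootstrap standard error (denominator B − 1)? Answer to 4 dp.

Bootstrap SE is the standard deviation of the 6 replicate 10% trimmed means.
Mean of replicates: (1.396 + 0.943 + 0.985 + 0.275 + 1.436 + 1.660) / 6 = 6.69500 / 6 = 1.11583
Sum of squared deviations: (+0.28017)² + (−0.17283)² + (−0.13083)² + (−0.84083)² + (+0.32017)² + (+0.54417)² = 1.23111
Variance = 1.23111 / 5 = 0.24622
SE* = √0.24622

SE* = 0.4962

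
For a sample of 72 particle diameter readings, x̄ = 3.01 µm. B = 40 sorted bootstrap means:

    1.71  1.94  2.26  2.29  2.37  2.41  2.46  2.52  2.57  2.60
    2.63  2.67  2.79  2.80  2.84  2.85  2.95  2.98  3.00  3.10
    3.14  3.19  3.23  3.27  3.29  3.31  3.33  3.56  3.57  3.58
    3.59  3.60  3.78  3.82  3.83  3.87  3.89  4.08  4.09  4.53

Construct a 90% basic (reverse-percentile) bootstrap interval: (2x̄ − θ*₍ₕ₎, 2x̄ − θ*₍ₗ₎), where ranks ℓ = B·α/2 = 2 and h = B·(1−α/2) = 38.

(1.94, 4.08)

Percentile endpoints at ranks 2 and 38: θ*₍2₎ = 1.94, θ*₍38₎ = 4.08.
Basic interval reflects these around x̄:
  lower = 2 × 3.01 − 4.08 = 1.94
  upper = 2 × 3.01 − 1.94 = 4.08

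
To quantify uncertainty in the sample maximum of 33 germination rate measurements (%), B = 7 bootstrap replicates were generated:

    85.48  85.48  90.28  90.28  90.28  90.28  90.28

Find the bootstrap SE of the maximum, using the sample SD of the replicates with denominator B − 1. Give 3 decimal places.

SE* = 2.342

Bootstrap SE is the standard deviation of the 7 replicate maximums.
Mean of replicates: (85.48 + 85.48 + 90.28 + 90.28 + 90.28 + 90.28 + 90.28) / 7 = 622.3600 / 7 = 88.9086
Sum of squared deviations: (−3.4286)² + (−3.4286)² + (+1.3714)² + (+1.3714)² + (+1.3714)² + (+1.3714)² + (+1.3714)² = 32.9143
Variance = 32.9143 / 6 = 5.4857
SE* = √5.4857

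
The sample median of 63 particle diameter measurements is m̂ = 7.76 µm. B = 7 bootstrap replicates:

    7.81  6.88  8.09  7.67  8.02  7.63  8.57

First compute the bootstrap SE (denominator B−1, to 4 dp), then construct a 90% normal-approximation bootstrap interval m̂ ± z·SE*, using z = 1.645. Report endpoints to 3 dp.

Mean of replicates = 7.8100; sum of squared deviations = 1.6170; SE* = √(1.6170/6) = 0.5191
Margin = 1.645 × 0.5191 = 0.8539
Interval: 7.76 ± 0.8539

(6.906, 8.614)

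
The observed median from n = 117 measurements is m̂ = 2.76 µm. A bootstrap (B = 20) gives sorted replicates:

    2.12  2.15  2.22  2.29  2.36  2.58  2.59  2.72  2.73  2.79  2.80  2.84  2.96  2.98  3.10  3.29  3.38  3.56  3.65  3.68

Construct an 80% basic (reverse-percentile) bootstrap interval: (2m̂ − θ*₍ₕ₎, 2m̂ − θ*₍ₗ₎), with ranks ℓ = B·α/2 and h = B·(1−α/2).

Percentile endpoints at ranks 2 and 18: θ*₍2₎ = 2.15, θ*₍18₎ = 3.56.
Basic interval reflects these around m̂:
  lower = 2 × 2.76 − 3.56 = 1.96
  upper = 2 × 2.76 − 2.15 = 3.37

(1.96, 3.37)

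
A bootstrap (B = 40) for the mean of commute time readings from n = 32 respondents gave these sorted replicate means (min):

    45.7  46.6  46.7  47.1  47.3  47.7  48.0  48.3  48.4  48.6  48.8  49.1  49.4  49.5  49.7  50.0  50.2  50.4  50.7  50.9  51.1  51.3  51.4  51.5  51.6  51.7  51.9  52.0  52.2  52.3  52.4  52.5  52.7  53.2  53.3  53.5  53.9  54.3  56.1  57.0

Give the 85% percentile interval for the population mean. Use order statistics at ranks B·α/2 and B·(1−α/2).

α = 0.15; lower rank = 40 × 0.075 = 3; upper rank = 40 × 0.925 = 37.
The 3rd smallest replicate is 46.7; the 37th is 53.9.

(46.7, 53.9)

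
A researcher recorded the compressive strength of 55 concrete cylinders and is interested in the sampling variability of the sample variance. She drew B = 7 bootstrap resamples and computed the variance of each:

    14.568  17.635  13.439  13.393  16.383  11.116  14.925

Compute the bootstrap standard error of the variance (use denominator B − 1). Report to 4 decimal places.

SE* = 2.1355

Bootstrap SE is the standard deviation of the 7 replicate variances.
Mean of replicates: (14.568 + 17.635 + 13.439 + 13.393 + 16.383 + 11.116 + 14.925) / 7 = 101.45900 / 7 = 14.49414
Sum of squared deviations: (+0.07386)² + (+3.14086)² + (−1.05514)² + (−1.10114)² + (+1.88886)² + (−3.37814)² + (+0.43086)² = 27.36155
Variance = 27.36155 / 6 = 4.56026
SE* = √4.56026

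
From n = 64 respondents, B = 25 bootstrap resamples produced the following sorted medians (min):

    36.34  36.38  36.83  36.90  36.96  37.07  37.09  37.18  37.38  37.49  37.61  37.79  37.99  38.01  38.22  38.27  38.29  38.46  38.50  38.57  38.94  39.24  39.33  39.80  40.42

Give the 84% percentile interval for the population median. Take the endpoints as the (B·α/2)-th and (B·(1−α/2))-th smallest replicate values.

α = 0.16; lower rank = 25 × 0.080 = 2; upper rank = 25 × 0.920 = 23.
The 2nd smallest replicate is 36.38; the 23rd is 39.33.

(36.38, 39.33)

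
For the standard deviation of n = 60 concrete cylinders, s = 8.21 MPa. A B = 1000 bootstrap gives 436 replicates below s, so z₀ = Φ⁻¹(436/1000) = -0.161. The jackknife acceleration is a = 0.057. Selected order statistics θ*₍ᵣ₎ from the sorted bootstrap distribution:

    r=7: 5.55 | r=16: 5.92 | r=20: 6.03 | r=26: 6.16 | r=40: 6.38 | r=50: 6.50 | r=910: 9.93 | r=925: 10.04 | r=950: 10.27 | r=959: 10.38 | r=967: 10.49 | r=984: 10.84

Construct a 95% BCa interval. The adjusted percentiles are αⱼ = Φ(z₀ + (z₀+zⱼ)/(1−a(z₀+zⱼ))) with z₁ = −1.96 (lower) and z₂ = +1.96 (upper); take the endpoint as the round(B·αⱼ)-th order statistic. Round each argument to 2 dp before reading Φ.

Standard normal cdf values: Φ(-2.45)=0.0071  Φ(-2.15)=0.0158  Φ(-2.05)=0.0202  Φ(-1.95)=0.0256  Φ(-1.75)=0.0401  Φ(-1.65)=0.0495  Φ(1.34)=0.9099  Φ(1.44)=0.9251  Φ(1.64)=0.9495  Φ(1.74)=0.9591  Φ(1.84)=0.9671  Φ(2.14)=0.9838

Lower: z₀ + z₁ = -0.161 + (-1.960) = -2.121; 1 − a(z₀+z₁) = 1 − (0.057)(-2.121) = 1.1209; argument = -0.161 + (-2.121)/1.1209 = -2.0532 → -2.05.
α₁ = Φ(-2.05) = 0.0202; rank = round(1000 × 0.0202) = 20; θ*₍20₎ = 6.03.
Upper: z₀ + z₂ = 1.799; 1 − a(z₀+z₂) = 0.8975; argument = 1.8436 → 1.84; α₂ = 0.9671; rank = 967; θ*₍967₎ = 10.49.

(6.03, 10.49)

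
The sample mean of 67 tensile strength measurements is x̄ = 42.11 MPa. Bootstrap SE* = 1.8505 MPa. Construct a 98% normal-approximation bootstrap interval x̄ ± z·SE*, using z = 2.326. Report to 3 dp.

Margin = 2.326 × 1.8505 = 4.3043
Interval: 42.11 ± 4.3043

(37.806, 46.414)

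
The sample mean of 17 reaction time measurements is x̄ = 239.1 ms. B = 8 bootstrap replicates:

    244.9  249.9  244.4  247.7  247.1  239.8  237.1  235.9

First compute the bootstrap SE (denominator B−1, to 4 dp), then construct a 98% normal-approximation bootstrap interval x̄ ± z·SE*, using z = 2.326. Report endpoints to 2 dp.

(227.09, 251.11)

Mean of replicates = 243.3500; sum of squared deviations = 186.5600; SE* = √(186.5600/7) = 5.1625
Margin = 2.326 × 5.1625 = 12.008
Interval: 239.1 ± 12.008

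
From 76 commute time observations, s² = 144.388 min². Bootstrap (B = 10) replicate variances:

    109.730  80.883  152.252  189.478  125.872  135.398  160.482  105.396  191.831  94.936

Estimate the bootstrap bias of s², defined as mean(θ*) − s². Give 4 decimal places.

mean(θ*) = (109.730 + 80.883 + 152.252 + 189.478 + 125.872 + 135.398 + 160.482 + 105.396 + 191.831 + 94.936) / 10 = 134.62580
bias = 134.62580 − 144.388

bias = −9.7622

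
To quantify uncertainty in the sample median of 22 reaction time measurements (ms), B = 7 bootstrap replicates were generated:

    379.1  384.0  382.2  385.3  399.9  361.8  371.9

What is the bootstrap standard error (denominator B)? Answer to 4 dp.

Bootstrap SE is the standard deviation of the 7 replicate medians.
Mean of replicates: (379.1 + 384.0 + 382.2 + 385.3 + 399.9 + 361.8 + 371.9) / 7 = 2664.20000 / 7 = 380.60000
Sum of squared deviations: (−1.50000)² + (+3.40000)² + (+1.60000)² + (+4.70000)² + (+19.30000)² + (−18.80000)² + (−8.70000)² = 840.08000
Variance = 840.08000 / 7 = 120.01143
SE* = √120.01143

SE* = 10.9550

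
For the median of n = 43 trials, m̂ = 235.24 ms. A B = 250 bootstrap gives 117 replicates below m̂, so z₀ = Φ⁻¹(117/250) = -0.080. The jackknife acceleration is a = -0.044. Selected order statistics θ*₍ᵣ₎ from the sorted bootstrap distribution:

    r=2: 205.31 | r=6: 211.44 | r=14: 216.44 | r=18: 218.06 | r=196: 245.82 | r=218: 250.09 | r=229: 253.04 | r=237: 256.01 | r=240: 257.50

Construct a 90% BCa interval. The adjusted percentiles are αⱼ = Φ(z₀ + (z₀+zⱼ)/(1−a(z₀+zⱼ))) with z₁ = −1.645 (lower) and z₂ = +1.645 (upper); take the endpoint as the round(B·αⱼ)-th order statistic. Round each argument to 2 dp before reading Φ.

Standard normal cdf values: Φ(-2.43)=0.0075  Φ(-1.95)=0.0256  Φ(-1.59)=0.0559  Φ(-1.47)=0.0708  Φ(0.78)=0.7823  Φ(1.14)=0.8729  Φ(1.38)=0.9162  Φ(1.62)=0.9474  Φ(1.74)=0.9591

(211.44, 253.04)

Lower: z₀ + z₁ = -0.080 + (-1.645) = -1.725; 1 − a(z₀+z₁) = 1 − (-0.044)(-1.725) = 0.9241; argument = -0.080 + (-1.725)/0.9241 = -1.9467 → -1.95.
α₁ = Φ(-1.95) = 0.0256; rank = round(250 × 0.0256) = 6; θ*₍6₎ = 211.44.
Upper: z₀ + z₂ = 1.565; 1 − a(z₀+z₂) = 1.0689; argument = 1.3842 → 1.38; α₂ = 0.9162; rank = 229; θ*₍229₎ = 253.04.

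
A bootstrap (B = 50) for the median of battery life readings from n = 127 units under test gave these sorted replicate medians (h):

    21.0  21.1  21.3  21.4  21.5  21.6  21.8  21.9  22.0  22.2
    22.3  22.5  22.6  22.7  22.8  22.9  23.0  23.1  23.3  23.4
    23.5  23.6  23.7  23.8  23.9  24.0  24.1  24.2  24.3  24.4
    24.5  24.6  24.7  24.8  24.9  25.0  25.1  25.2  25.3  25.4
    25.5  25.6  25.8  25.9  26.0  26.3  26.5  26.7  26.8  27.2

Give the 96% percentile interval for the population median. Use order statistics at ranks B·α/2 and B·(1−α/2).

α = 0.04; lower rank = 50 × 0.020 = 1; upper rank = 50 × 0.980 = 49.
The 1st smallest replicate is 21.0; the 49th is 26.8.

(21.0, 26.8)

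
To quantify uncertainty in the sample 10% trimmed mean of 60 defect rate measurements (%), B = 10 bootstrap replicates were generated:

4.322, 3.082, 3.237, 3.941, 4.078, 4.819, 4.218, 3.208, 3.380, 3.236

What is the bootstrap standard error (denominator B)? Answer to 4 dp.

SE* = 0.5690

Bootstrap SE is the standard deviation of the 10 replicate 10% trimmed means.
Mean of replicates: (4.322 + 3.082 + 3.237 + 3.941 + 4.078 + 4.819 + 4.218 + 3.208 + 3.380 + 3.236) / 10 = 37.52100 / 10 = 3.75210
Sum of squared deviations: (+0.56990)² + (−0.67010)² + (−0.51510)² + (+0.18890)² + (+0.32590)² + (+1.06690)² + (+0.46590)² + (−0.54410)² + (−0.37210)² + (−0.51610)² = 3.23724
Variance = 3.23724 / 10 = 0.32372
SE* = √0.32372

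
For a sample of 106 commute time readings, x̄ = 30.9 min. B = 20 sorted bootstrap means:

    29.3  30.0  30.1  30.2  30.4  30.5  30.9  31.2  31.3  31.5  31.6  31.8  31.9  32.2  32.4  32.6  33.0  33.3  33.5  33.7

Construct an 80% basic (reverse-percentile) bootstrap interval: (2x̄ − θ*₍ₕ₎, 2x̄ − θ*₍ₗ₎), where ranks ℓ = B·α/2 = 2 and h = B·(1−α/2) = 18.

(28.5, 31.8)

Percentile endpoints at ranks 2 and 18: θ*₍2₎ = 30.0, θ*₍18₎ = 33.3.
Basic interval reflects these around x̄:
  lower = 2 × 30.9 − 33.3 = 28.5
  upper = 2 × 30.9 − 30.0 = 31.8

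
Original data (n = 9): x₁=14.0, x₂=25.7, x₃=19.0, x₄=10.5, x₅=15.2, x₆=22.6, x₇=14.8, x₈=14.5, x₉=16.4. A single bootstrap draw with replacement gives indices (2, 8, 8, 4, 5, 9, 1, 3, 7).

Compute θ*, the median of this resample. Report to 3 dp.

θ* = 14.800

Resample values: 25.7, 14.5, 14.5, 10.5, 15.2, 16.4, 14.0, 19.0, 14.8.
Sorted: 10.5, 14.0, 14.5, 14.5, 14.8, 15.2, 16.4, 19.0, 25.7
Median = middle value = 14.800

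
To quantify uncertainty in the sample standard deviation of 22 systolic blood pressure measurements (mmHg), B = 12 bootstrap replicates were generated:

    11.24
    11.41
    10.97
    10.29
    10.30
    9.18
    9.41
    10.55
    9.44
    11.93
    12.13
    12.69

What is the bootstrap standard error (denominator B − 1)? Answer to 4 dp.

Bootstrap SE is the standard deviation of the 12 replicate standard deviations.
Mean of replicates: (11.24 + 11.41 + 10.97 + 10.29 + 10.30 + 9.18 + 9.41 + 10.55 + 9.44 + 11.93 + 12.13 + 12.69) / 12 = 129.54000 / 12 = 10.79500
Sum of squared deviations: (+0.44500)² + (+0.61500)² + (+0.17500)² + (−0.50500)² + (−0.49500)² + (−1.61500)² + (−1.38500)² + (−0.24500)² + (−1.35500)² + (+1.13500)² + (+1.33500)² + (+1.89500)² = 14.19090
Variance = 14.19090 / 11 = 1.29008
SE* = √1.29008

SE* = 1.1358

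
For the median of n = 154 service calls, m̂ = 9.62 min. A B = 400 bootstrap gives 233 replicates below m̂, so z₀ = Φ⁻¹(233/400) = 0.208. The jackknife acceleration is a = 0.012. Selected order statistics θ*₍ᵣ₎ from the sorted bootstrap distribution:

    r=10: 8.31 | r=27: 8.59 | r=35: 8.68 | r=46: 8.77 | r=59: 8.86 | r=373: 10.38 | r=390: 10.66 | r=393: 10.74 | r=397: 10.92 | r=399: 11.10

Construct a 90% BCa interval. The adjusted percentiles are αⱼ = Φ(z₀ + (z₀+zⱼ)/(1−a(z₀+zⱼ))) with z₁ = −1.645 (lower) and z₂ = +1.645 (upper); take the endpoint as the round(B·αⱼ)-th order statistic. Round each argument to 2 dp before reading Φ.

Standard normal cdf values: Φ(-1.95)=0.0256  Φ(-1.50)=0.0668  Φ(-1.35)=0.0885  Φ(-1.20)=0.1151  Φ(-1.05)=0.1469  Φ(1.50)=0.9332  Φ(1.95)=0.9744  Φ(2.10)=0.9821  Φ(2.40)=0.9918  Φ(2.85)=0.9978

Lower: z₀ + z₁ = 0.208 + (-1.645) = -1.437; 1 − a(z₀+z₁) = 1 − (0.012)(-1.437) = 1.0172; argument = 0.208 + (-1.437)/1.0172 = -1.2046 → -1.20.
α₁ = Φ(-1.20) = 0.1151; rank = round(400 × 0.1151) = 46; θ*₍46₎ = 8.77.
Upper: z₀ + z₂ = 1.853; 1 − a(z₀+z₂) = 0.9778; argument = 2.1031 → 2.10; α₂ = 0.9821; rank = 393; θ*₍393₎ = 10.74.

(8.77, 10.74)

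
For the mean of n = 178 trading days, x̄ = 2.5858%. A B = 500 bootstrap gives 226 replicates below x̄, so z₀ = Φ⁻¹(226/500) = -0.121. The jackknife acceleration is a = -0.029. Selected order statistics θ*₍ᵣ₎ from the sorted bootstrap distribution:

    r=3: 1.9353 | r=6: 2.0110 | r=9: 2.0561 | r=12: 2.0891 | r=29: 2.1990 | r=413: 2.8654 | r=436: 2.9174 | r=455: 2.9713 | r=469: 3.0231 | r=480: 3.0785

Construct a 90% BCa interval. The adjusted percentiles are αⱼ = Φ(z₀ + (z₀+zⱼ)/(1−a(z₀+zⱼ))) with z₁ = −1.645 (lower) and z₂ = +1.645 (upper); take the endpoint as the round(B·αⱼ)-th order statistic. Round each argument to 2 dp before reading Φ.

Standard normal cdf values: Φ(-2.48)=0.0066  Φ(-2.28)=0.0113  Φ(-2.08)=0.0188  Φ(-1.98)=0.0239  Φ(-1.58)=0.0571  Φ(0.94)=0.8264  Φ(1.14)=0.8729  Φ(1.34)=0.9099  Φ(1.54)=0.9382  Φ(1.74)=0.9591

Lower: z₀ + z₁ = -0.121 + (-1.645) = -1.766; 1 − a(z₀+z₁) = 1 − (-0.029)(-1.766) = 0.9488; argument = -0.121 + (-1.766)/0.9488 = -1.9823 → -1.98.
α₁ = Φ(-1.98) = 0.0239; rank = round(500 × 0.0239) = 12; θ*₍12₎ = 2.0891.
Upper: z₀ + z₂ = 1.524; 1 − a(z₀+z₂) = 1.0442; argument = 1.3385 → 1.34; α₂ = 0.9099; rank = 455; θ*₍455₎ = 2.9713.

(2.0891, 2.9713)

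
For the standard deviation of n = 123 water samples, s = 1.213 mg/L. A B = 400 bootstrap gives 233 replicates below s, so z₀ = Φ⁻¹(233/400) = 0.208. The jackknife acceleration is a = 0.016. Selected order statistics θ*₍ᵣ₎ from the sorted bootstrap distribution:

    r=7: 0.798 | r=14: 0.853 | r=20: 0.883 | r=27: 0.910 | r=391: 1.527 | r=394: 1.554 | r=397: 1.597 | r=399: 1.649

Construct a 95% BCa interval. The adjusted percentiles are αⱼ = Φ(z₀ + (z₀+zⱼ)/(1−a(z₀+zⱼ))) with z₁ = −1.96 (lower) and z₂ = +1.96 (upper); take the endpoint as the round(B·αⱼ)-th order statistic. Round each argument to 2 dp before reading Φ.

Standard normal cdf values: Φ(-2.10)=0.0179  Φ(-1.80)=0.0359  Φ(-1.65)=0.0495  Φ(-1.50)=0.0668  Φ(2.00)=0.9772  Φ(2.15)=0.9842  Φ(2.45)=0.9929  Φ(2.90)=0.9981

Lower: z₀ + z₁ = 0.208 + (-1.960) = -1.752; 1 − a(z₀+z₁) = 1 − (0.016)(-1.752) = 1.0280; argument = 0.208 + (-1.752)/1.0280 = -1.4962 → -1.50.
α₁ = Φ(-1.50) = 0.0668; rank = round(400 × 0.0668) = 27; θ*₍27₎ = 0.910.
Upper: z₀ + z₂ = 2.168; 1 − a(z₀+z₂) = 0.9653; argument = 2.4539 → 2.45; α₂ = 0.9929; rank = 397; θ*₍397₎ = 1.597.

(0.910, 1.597)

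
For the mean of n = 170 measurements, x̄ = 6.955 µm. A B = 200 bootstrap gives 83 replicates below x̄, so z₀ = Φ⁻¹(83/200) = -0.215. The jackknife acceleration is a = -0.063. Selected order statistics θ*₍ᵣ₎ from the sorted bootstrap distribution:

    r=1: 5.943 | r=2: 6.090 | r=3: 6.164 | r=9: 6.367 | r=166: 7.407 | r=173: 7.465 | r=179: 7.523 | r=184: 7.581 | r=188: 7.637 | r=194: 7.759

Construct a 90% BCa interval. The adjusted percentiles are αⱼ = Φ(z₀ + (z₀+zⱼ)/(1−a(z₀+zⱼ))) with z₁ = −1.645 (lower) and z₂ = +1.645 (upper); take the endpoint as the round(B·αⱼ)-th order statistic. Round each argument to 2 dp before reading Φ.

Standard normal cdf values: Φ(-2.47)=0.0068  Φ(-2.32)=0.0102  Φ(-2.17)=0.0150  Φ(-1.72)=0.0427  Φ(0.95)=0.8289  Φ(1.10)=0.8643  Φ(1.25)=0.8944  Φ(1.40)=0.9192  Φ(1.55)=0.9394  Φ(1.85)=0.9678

Lower: z₀ + z₁ = -0.215 + (-1.645) = -1.860; 1 − a(z₀+z₁) = 1 − (-0.063)(-1.860) = 0.8828; argument = -0.215 + (-1.860)/0.8828 = -2.3219 → -2.32.
α₁ = Φ(-2.32) = 0.0102; rank = round(200 × 0.0102) = 2; θ*₍2₎ = 6.090.
Upper: z₀ + z₂ = 1.430; 1 − a(z₀+z₂) = 1.0901; argument = 1.0968 → 1.10; α₂ = 0.8643; rank = 173; θ*₍173₎ = 7.465.

(6.090, 7.465)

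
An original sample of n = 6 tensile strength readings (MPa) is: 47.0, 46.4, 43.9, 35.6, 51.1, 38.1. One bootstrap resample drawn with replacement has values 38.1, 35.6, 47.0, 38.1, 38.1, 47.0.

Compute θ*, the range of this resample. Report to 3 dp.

Range = 47.0 − 35.6 = 11.400

θ* = 11.400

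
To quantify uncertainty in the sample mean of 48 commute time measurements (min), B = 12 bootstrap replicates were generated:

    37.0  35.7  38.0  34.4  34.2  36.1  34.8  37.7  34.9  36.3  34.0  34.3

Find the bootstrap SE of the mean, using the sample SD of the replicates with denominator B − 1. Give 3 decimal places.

SE* = 1.403

Bootstrap SE is the standard deviation of the 12 replicate means.
Mean of replicates: (37.0 + 35.7 + 38.0 + 34.4 + 34.2 + 36.1 + 34.8 + 37.7 + 34.9 + 36.3 + 34.0 + 34.3) / 12 = 427.4000 / 12 = 35.6167
Sum of squared deviations: (+1.3833)² + (+0.0833)² + (+2.3833)² + (−1.2167)² + (−1.4167)² + (+0.4833)² + (−0.8167)² + (+2.0833)² + (−0.7167)² + (+0.6833)² + (−1.6167)² + (−1.3167)² = 21.6567
Variance = 21.6567 / 11 = 1.9688
SE* = √1.9688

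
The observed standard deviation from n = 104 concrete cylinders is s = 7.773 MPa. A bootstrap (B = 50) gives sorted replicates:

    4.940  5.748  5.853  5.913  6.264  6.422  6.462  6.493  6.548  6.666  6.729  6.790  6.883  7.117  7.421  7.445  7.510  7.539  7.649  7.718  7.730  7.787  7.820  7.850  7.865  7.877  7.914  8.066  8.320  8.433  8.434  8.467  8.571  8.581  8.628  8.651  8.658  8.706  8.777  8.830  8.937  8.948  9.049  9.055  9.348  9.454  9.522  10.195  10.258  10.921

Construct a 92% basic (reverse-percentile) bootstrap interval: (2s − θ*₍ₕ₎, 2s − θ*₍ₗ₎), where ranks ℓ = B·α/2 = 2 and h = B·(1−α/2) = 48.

Percentile endpoints at ranks 2 and 48: θ*₍2₎ = 5.748, θ*₍48₎ = 10.195.
Basic interval reflects these around s:
  lower = 2 × 7.773 − 10.195 = 5.351
  upper = 2 × 7.773 − 5.748 = 9.798

(5.351, 9.798)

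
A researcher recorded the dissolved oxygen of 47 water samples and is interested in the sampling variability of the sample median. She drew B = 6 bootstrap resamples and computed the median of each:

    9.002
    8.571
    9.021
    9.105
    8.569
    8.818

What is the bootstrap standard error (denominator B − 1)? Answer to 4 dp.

Bootstrap SE is the standard deviation of the 6 replicate medians.
Mean of replicates: (9.002 + 8.571 + 9.021 + 9.105 + 8.569 + 8.818) / 6 = 53.08600 / 6 = 8.84767
Sum of squared deviations: (+0.15433)² + (−0.27667)² + (+0.17333)² + (+0.25733)² + (−0.27867)² + (−0.02967)² = 0.27516
Variance = 0.27516 / 5 = 0.05503
SE* = √0.05503

SE* = 0.2346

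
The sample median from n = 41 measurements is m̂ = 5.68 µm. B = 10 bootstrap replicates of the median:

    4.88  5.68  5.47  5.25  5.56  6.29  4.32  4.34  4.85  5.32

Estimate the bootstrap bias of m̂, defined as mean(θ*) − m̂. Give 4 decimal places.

bias = −0.4840

mean(θ*) = (4.88 + 5.68 + 5.47 + 5.25 + 5.56 + 6.29 + 4.32 + 4.34 + 4.85 + 5.32) / 10 = 5.19600
bias = 5.19600 − 5.68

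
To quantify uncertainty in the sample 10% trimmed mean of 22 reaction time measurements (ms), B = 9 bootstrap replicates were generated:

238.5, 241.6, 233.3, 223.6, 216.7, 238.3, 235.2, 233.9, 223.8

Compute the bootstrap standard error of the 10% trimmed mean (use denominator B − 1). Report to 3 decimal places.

Bootstrap SE is the standard deviation of the 9 replicate 10% trimmed means.
Mean of replicates: (238.5 + 241.6 + 233.3 + 223.6 + 216.7 + 238.3 + 235.2 + 233.9 + 223.8) / 9 = 2084.9000 / 9 = 231.6556
Sum of squared deviations: (+6.8444)² + (+9.9444)² + (+1.6444)² + (−8.0556)² + (−14.9556)² + (+6.6444)² + (+3.5444)² + (+2.2444)² + (−7.8556)² = 560.4622
Variance = 560.4622 / 8 = 70.0578
SE* = √70.0578

SE* = 8.370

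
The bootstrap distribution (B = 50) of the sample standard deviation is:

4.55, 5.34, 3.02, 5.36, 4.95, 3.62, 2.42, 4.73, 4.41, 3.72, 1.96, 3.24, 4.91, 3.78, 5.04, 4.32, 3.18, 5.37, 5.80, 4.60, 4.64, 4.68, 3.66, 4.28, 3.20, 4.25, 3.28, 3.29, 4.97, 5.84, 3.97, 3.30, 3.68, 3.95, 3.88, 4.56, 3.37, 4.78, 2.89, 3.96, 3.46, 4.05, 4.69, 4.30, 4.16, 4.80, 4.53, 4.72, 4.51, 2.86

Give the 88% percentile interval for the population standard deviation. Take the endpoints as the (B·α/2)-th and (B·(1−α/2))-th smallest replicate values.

Sorted replicates: 1.96, 2.42, 2.86, 2.89, 3.02, 3.18, 3.20, 3.24, 3.28, 3.29, 3.30, 3.37, 3.46, 3.62, 3.66, 3.68, 3.72, 3.78, 3.88, 3.95, 3.96, 3.97, 4.05, 4.16, 4.25, 4.28, 4.30, 4.32, 4.41, 4.51, 4.53, 4.55, 4.56, 4.60, 4.64, 4.68, 4.69, 4.72, 4.73, 4.78, 4.80, 4.91, 4.95, 4.97, 5.04, 5.34, 5.36, 5.37, 5.80, 5.84
α = 0.12; lower rank = 50 × 0.060 = 3; upper rank = 50 × 0.940 = 47.
The 3rd smallest replicate is 2.86; the 47th is 5.36.

(2.86, 5.36)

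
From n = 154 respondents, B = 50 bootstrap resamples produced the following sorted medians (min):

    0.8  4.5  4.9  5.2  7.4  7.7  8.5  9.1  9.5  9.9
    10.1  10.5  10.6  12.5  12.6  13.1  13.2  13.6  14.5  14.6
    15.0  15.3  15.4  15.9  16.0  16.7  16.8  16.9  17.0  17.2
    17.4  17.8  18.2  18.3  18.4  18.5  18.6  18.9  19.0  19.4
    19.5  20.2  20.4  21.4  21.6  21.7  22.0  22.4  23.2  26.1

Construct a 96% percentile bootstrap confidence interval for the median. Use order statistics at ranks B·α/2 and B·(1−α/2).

(0.8, 23.2)

α = 0.04; lower rank = 50 × 0.020 = 1; upper rank = 50 × 0.980 = 49.
The 1st smallest replicate is 0.8; the 49th is 23.2.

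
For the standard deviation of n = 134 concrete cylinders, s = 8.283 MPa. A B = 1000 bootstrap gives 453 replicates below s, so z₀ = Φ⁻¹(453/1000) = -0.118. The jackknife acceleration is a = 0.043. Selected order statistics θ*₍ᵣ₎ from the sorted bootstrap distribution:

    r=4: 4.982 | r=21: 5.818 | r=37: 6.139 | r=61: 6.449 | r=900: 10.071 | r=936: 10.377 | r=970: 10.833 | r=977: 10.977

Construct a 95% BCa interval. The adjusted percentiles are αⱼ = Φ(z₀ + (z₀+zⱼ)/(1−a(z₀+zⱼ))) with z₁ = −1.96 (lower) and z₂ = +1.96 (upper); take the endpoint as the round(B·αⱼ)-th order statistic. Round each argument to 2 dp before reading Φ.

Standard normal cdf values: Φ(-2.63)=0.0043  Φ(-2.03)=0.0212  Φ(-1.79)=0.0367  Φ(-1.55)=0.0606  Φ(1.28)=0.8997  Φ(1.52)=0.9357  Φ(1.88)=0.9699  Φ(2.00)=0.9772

(5.818, 10.833)

Lower: z₀ + z₁ = -0.118 + (-1.960) = -2.078; 1 − a(z₀+z₁) = 1 − (0.043)(-2.078) = 1.0894; argument = -0.118 + (-2.078)/1.0894 = -2.0256 → -2.03.
α₁ = Φ(-2.03) = 0.0212; rank = round(1000 × 0.0212) = 21; θ*₍21₎ = 5.818.
Upper: z₀ + z₂ = 1.842; 1 − a(z₀+z₂) = 0.9208; argument = 1.8824 → 1.88; α₂ = 0.9699; rank = 970; θ*₍970₎ = 10.833.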